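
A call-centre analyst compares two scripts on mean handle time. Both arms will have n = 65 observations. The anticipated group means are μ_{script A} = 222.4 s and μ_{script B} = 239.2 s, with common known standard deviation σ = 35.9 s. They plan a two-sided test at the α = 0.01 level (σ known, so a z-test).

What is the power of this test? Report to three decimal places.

Standardized effect: d = |μ_{script A} − μ_{script B}| / σ = |222.4 − 239.2| / 35.9 = 0.4680
Noncentrality parameter: δ = d·√(n/2) = 0.4680 × √(65/2) = 2.6678
Critical value for a two-sided test at α = 0.01: z_{α/2} = 2.576.
Power = Φ(δ − 2.576) + Φ(−δ − 2.576) = Φ(0.092) + Φ(-5.244) = 0.5366 + 0.0000 = 0.5366.

Power ≈ 0.537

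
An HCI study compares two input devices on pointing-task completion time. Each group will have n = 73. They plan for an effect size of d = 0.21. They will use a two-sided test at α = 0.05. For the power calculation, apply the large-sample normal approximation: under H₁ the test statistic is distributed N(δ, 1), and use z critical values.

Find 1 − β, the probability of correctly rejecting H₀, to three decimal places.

Noncentrality parameter: δ = d·√(n/2) = 0.21 × √(73/2) = 1.2687
Two-sided α = 0.05 → critical value z_{0.025} = 1.960.
Power = Φ(δ − 1.960) + Φ(−δ − 1.960) = Φ(-0.691) + Φ(-3.229) = 0.2447 + 0.0006 = 0.2453.

Power ≈ 0.245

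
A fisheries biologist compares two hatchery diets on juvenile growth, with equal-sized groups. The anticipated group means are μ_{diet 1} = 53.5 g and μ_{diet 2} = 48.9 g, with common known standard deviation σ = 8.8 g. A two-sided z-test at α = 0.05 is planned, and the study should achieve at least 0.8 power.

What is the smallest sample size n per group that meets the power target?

Standardized effect: d = |μ_{diet 1} − μ_{diet 2}| / σ = |53.5 − 48.9| / 8.8 = 0.5227
Set Φ(δ − 1.960) = 0.8; then δ − 1.960 = Φ⁻¹(0.8) = 0.842, giving δ = 2.802.
(The Φ(−δ − z_{α/2}) term is vanishingly small for δ > 0 and is dropped in the standard sample-size formula.)
δ = d·√(n/2) ⇒ n = 2(δ/d)² = 2 × (2.802 / 0.5227)² = 57.45.
Rounding up, n = 58 per group.

n = 58 per group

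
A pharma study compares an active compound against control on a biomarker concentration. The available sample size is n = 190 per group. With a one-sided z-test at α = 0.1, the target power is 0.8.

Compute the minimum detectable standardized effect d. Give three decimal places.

Need Φ(δ − 1.282) = 0.8, so δ = 1.282 + 0.842 = 2.123.
δ = d·√(n/2) ⇒ d = δ/√(n/2) = 2.123/√(190/2) = 0.2178.

d ≈ 0.218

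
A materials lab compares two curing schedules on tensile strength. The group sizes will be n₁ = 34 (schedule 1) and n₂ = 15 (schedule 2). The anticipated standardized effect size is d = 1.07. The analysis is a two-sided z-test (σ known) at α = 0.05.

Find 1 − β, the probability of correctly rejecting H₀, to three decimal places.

Noncentrality parameter: δ = d / √(1/n₁ + 1/n₂) = 1.07 / √(1/34 + 1/15) = 3.4520
Critical value for a two-sided test at α = 0.05: z_{α/2} = 1.960.
Power = Φ(δ − 1.960) + Φ(−δ − 1.960) = Φ(1.492) + Φ(-5.412) = 0.9322 + 0.0000 = 0.9322.

Power ≈ 0.932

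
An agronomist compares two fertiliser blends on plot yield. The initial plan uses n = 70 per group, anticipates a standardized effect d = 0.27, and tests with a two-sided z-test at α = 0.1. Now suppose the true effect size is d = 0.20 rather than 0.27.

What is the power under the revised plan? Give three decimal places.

Power ≈ 0.325

With d = 0.20: δ = d·√(n/2) = 0.20 × √(70/2) = 1.1832. Critical value z_{0.05} = 1.645.
Revised power = Φ(δ − 1.645) + Φ(−δ − 1.645) = Φ(-0.462) + Φ(-2.828) = 0.3222 + 0.0023 = 0.3245.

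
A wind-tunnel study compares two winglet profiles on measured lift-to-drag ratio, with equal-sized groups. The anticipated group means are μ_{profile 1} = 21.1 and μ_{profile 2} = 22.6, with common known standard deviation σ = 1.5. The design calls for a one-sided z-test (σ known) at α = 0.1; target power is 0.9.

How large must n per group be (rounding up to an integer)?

n = 14 per group

Standardized effect: d = |μ_{profile 1} − μ_{profile 2}| / σ = |21.1 − 22.6| / 1.5 = 1.0000
Set Φ(δ − 1.282) = 0.9; then δ − 1.282 = Φ⁻¹(0.9) = 1.282, giving δ = 2.563.
δ = d·√(n/2) ⇒ n = 2(δ/d)² = 2 × (2.563 / 1.0000)² = 13.14.
Round up to the next whole unit.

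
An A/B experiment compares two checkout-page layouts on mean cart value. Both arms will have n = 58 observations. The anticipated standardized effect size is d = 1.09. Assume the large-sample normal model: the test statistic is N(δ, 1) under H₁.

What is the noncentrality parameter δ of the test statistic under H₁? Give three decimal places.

The noncentrality parameter scales effect size by the design's sample-size factor: δ = d·√(n/2) = 1.09 × √(58/2) = 5.8698

δ ≈ 5.870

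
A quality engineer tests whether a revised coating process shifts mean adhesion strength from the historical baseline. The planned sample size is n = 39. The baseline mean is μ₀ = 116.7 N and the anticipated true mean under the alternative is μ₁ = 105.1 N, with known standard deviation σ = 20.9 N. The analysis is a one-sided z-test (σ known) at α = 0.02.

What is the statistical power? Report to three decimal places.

Standardized effect: d = |μ₁ − μ₀| / σ = |105.1 − 116.7| / 20.9 = 0.5550
Noncentrality parameter: λ = d·√n = 0.5550 × √39 = 3.4661
One-sided α = 0.02 → critical value z_{0.02} = 2.054.
Power = Φ(λ − 2.054) = Φ(1.412) = 0.9211.

Power ≈ 0.921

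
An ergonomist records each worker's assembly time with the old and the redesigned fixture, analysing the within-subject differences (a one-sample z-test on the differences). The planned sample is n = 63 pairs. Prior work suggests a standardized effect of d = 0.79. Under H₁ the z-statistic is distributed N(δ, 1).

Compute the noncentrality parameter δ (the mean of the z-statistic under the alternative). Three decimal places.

δ ≈ 6.270

The noncentrality parameter scales effect size by the design's sample-size factor: δ = d·√n = 0.79 × √63 = 6.2704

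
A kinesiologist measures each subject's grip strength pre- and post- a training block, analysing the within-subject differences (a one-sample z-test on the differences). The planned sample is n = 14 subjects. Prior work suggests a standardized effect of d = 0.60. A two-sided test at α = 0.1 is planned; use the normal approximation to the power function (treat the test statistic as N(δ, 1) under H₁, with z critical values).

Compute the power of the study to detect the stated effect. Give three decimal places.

Noncentrality parameter: δ = d·√n = 0.60 × √14 = 2.2450
Critical value for a two-sided test at α = 0.1: z_{α/2} = 1.645.
Power = Φ(δ − 1.645) + Φ(−δ − 1.645) = Φ(0.600) + Φ(-3.890) = 0.7258 + 0.0001 = 0.7258.

Power ≈ 0.726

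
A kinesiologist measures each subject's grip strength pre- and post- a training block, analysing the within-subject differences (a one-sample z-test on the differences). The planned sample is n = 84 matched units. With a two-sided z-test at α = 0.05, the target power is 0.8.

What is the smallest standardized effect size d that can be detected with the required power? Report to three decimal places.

Required noncentrality: δ = z_{0.025} + z_{0.20} = 1.960 + 0.842 = 2.802.
(Lower-tail contribution to power is negligible for δ > 0.)
δ = d·√n ⇒ d = δ/√n = 2.802/√84 = 0.3057.

d ≈ 0.306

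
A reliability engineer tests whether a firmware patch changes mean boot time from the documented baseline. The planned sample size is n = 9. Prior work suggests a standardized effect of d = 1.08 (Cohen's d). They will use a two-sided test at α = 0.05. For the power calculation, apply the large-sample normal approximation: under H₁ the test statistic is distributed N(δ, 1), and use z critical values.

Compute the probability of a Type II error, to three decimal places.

β ≈ 0.100

Noncentrality parameter: δ = d·√n = 1.08 × √9 = 3.2400
Critical value for a two-sided test at α = 0.05: z_{α/2} = 1.960.
Power = Φ(δ − 1.960) + Φ(−δ − 1.960) = Φ(1.280) + Φ(-5.200) = 0.8997 + 0.0000 = 0.8997.
Type II error: β = 1 − power = 1 − 0.8997 = 0.1003.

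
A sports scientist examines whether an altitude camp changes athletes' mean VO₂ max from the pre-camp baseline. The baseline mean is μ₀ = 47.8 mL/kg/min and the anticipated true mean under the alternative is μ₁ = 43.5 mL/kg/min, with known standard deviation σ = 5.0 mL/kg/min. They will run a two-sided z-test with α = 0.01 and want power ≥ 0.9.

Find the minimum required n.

Standardized effect: d = |μ₁ − μ₀| / σ = |43.5 − 47.8| / 5.0 = 0.8600
Set Φ(δ − 2.576) = 0.9; then δ − 2.576 = Φ⁻¹(0.9) = 1.282, giving δ = 3.857.
(Ignoring the negligible lower-tail rejection probability gives the usual closed-form inversion.)
δ = d·√n ⇒ n = (δ/d)² = (3.857 / 0.8600)² = 20.12.
Rounding up, n = 21.

n = 21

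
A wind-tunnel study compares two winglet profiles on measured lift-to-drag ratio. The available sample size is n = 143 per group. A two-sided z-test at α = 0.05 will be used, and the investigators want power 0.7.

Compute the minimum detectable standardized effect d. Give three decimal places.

d ≈ 0.294

Need Φ(δ − 1.960) = 0.7, so δ = 1.960 + 0.524 = 2.484.
(The second rejection-region term Φ(−δ − z_{α/2}) is negligible and dropped.)
δ = d·√(n/2) ⇒ d = δ/√(n/2) = 2.484/√(143/2) = 0.2938.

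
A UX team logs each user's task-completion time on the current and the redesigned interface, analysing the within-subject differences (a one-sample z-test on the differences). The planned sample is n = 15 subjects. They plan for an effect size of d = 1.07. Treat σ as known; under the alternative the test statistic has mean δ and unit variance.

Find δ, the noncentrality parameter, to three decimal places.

The noncentrality parameter scales effect size by the design's sample-size factor: δ = d·√n = 1.07 × √15 = 4.1441

δ ≈ 4.144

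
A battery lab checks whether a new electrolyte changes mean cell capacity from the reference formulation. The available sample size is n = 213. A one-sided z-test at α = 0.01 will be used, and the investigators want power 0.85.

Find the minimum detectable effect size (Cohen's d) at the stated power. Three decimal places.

d ≈ 0.230

Need Φ(δ − 2.326) = 0.85, so δ = 2.326 + 1.036 = 3.363.
δ = d·√n ⇒ d = δ/√n = 3.363/√213 = 0.2304.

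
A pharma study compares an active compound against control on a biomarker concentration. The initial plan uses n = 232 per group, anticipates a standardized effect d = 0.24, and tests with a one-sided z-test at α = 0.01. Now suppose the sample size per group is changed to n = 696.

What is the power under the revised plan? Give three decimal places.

Power ≈ 0.984

With n = 696 per group: δ = d·√(n/2) = 0.24 × √(696/2) = 4.4771. Critical value z_{0.01} = 2.326.
Revised power = Φ(δ − 2.326) = Φ(2.151) = 0.9843.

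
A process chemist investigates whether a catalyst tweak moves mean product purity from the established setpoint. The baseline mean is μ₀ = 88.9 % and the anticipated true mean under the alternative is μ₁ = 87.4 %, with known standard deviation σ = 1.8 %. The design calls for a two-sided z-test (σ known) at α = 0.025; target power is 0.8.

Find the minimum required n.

Standardized effect: d = |μ₁ − μ₀| / σ = |87.4 − 88.9| / 1.8 = 0.8333
For power 0.8 need Φ(δ − z_{0.0125}) = 0.8, so δ = z_{0.0125} + z_{0.20} = 2.241 + 0.842 = 3.083.
(The Φ(−δ − z_{α/2}) term is vanishingly small for δ > 0 and is dropped in the standard sample-size formula.)
δ = d·√n ⇒ n = (δ/d)² = (3.083 / 0.8333)² = 13.69.
Round up to the next whole unit.

n = 14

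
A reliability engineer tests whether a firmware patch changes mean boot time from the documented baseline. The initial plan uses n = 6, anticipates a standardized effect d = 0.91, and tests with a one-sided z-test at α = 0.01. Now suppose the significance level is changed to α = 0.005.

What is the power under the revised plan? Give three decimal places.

Power ≈ 0.364

δ = d·√n = 0.91 × √6 = 2.2290 (unchanged). New critical value: z_{0.005} = 2.576.
Revised power = Φ(δ − 2.576) = Φ(-0.347) = 0.3644.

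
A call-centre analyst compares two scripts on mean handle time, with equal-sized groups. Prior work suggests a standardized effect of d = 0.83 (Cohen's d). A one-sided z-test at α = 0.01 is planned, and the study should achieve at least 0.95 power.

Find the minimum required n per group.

n = 46 per group

Set Φ(δ − 2.326) = 0.95; then δ − 2.326 = Φ⁻¹(0.95) = 1.645, giving δ = 3.971.
δ = d·√(n/2) ⇒ n = 2(δ/d)² = 2 × (3.971 / 0.83)² = 45.78.
Rounding up, n = 46 per group.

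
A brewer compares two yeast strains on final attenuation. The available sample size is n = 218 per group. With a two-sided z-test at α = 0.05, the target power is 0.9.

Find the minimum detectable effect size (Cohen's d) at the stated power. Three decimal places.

d ≈ 0.310

Need Φ(δ − 1.960) = 0.9, so δ = 1.960 + 1.282 = 3.242.
(The second rejection-region term Φ(−δ − z_{α/2}) is negligible and dropped.)
δ = d·√(n/2) ⇒ d = δ/√(n/2) = 3.242/√(218/2) = 0.3105.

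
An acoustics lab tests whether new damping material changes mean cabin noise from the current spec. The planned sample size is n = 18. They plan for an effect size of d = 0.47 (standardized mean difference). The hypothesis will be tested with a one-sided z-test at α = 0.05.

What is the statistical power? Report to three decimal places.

Noncentrality parameter: δ = d·√n = 0.47 × √18 = 1.9940
One-sided α = 0.05 → critical value z_{0.05} = 1.645.
Power = Φ(δ − 1.645) = Φ(0.349) = 0.6365.

Power ≈ 0.637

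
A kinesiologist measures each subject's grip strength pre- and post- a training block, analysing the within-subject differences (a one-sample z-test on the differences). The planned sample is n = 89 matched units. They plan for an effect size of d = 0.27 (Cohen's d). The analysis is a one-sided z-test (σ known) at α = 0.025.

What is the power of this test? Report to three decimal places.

Power ≈ 0.721

Noncentrality parameter: δ = d·√n = 0.27 × √89 = 2.5472
One-sided α = 0.025 → critical value z_{0.025} = 1.960.
Power = Φ(δ − 1.960) = Φ(0.587) = 0.7215.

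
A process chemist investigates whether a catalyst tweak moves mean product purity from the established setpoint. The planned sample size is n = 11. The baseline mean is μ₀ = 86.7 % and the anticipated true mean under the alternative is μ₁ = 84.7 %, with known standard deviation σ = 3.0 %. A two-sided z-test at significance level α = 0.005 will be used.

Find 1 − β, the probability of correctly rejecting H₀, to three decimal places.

Standardized effect: d = |μ₁ − μ₀| / σ = |84.7 − 86.7| / 3.0 = 0.6667
Noncentrality parameter: δ = d·√n = 0.6667 × √11 = 2.2111
Critical value for a two-sided test at α = 0.005: z_{α/2} = 2.807.
Power = Φ(δ − 2.807) + Φ(−δ − 2.807) = Φ(-0.596) + Φ(-5.018) = 0.2756 + 0.0000 = 0.2756.

Power ≈ 0.276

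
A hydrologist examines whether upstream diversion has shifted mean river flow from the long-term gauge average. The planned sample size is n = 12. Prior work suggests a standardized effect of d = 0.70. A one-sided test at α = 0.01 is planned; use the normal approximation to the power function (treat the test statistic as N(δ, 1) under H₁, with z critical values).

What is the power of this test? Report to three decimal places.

Power ≈ 0.539

Noncentrality parameter: δ = d·√n = 0.70 × √12 = 2.4249
Critical value for a one-sided test at α = 0.01: z_α = 2.326.
Power = Φ(δ − 2.326) = Φ(0.099) = 0.5392.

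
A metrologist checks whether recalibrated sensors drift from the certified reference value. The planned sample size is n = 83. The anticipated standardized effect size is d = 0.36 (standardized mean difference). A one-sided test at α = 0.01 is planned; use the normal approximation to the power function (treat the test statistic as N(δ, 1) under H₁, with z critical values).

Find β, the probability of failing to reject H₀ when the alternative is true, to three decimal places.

Noncentrality parameter: δ = d·√n = 0.36 × √83 = 3.2798
Critical value for a one-sided test at α = 0.01: z_α = 2.326.
Power = Φ(δ − 2.326) = Φ(0.953) = 0.8298.
Type II error: β = 1 − power = 1 − 0.8298 = 0.1702.

β ≈ 0.170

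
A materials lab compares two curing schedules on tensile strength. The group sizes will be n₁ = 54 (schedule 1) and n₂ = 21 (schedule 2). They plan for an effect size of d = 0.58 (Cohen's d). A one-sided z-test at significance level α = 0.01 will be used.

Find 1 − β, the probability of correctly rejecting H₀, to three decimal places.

Noncentrality parameter: δ = d / √(1/n₁ + 1/n₂) = 0.58 / √(1/54 + 1/21) = 2.2553
One-sided α = 0.01 → critical value z_{0.01} = 2.326.
Power = P(Z > 2.326 − δ) = Φ(-0.071) = 0.4717.

Power ≈ 0.472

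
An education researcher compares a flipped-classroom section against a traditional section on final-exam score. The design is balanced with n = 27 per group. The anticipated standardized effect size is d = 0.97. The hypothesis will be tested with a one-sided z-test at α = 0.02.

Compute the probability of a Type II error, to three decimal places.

Noncentrality parameter: δ = d·√(n/2) = 0.97 × √(27/2) = 3.5640
One-sided α = 0.02 → critical value z_{0.02} = 2.054.
Power = P(Z > 2.054 − δ) = Φ(1.510) = 0.9345.
Type II error: β = 1 − power = 1 − 0.9345 = 0.0655.

β ≈ 0.065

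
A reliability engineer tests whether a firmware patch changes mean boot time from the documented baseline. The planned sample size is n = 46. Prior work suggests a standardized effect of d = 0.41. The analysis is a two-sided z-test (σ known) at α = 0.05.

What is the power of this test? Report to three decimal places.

Noncentrality parameter: δ = d·√n = 0.41 × √46 = 2.7808
Two-sided α = 0.05 → critical value z_{0.025} = 1.960.
Power = Φ(δ − 1.960) + Φ(−δ − 1.960) = Φ(0.821) + Φ(-4.741) = 0.7941 + 0.0000 = 0.7941.

Power ≈ 0.794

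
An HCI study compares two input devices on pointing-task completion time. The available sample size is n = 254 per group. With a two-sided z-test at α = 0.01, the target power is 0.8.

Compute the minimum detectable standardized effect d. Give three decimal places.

Need Φ(δ − 2.576) = 0.8, so δ = 2.576 + 0.842 = 3.417.
(The second rejection-region term Φ(−δ − z_{α/2}) is negligible and dropped.)
δ = d·√(n/2) ⇒ d = δ/√(n/2) = 3.417/√(254/2) = 0.3032.

d ≈ 0.303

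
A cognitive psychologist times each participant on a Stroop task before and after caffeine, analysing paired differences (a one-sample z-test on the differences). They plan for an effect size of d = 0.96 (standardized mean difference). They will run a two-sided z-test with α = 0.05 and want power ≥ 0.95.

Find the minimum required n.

n = 15

For power 0.95 need Φ(δ − z_{0.025}) = 0.95, so δ = z_{0.025} + z_{0.05} = 1.960 + 1.645 = 3.605.
(For δ > 0 the lower-tail rejection region contributes negligibly to power, so the one-term inversion is standard.)
δ = d·√n ⇒ n = (δ/d)² = (3.605 / 0.96)² = 14.10.
Rounding up, n = 15.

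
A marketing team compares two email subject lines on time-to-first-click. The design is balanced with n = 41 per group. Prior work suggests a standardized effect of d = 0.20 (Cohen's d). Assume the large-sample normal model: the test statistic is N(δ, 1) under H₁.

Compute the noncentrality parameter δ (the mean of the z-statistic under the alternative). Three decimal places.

δ ≈ 0.906

The noncentrality parameter scales effect size by the design's sample-size factor: δ = d·√(n/2) = 0.20 × √(41/2) = 0.9055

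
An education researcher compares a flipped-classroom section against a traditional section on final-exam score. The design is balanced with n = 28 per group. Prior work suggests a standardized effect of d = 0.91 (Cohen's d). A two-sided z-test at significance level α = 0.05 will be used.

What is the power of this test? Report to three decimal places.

Noncentrality parameter: λ = d·√(n/2) = 0.91 × √(28/2) = 3.4049
Critical value for a two-sided test at α = 0.05: z_{α/2} = 1.960.
Power = Φ(λ − 1.960) + Φ(−λ − 1.960) = Φ(1.445) + Φ(-5.365) = 0.9258 + 0.0000 = 0.9258.

Power ≈ 0.926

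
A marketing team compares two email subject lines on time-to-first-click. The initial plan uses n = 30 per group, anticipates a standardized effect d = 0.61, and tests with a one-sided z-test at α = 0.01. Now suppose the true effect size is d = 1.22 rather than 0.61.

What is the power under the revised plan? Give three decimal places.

Power ≈ 0.992

With d = 1.22: δ = d·√(n/2) = 1.22 × √(30/2) = 4.7250. Critical value z_{0.01} = 2.326.
Revised power = P(Z > 2.326 − δ) = Φ(2.399) = 0.9918.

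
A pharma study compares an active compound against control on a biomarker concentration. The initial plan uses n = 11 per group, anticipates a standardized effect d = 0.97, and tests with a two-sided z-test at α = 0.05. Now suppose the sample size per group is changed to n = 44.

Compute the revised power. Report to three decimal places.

Power ≈ 0.995

With n = 44 per group: δ = d·√(n/2) = 0.97 × √(44/2) = 4.5497. Critical value z_{0.025} = 1.960.
Revised power = Φ(δ − 1.960) + Φ(−δ − 1.960) = Φ(2.590) + Φ(-6.510) = 0.9952 + 0.0000 = 0.9952.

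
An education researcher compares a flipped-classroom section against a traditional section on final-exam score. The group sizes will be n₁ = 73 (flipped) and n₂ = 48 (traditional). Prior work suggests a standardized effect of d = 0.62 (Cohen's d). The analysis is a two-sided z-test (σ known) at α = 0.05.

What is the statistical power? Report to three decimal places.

Noncentrality parameter: δ = d / √(1/n₁ + 1/n₂) = 0.62 / √(1/73 + 1/48) = 3.3364
Two-sided α = 0.05 → critical value z_{0.025} = 1.960.
Power = Φ(δ − 1.960) + Φ(−δ − 1.960) = Φ(1.376) + Φ(-5.296) = 0.9157 + 0.0000 = 0.9157.

Power ≈ 0.916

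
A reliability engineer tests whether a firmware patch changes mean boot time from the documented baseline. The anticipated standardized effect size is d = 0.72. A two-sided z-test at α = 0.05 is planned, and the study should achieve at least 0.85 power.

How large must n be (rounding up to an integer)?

n = 18

Set Φ(δ − 1.960) = 0.85; then δ − 1.960 = Φ⁻¹(0.85) = 1.036, giving δ = 2.996.
(The Φ(−δ − z_{α/2}) term is vanishingly small for δ > 0 and is dropped in the standard sample-size formula.)
δ = d·√n ⇒ n = (δ/d)² = (2.996 / 0.72)² = 17.32.
Rounding up, n = 18.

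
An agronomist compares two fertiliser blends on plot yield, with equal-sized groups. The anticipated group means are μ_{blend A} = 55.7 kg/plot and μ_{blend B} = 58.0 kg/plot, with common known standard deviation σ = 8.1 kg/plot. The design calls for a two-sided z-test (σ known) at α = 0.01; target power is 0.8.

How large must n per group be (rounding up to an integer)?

n = 290 per group

Standardized effect: d = |μ_{blend A} − μ_{blend B}| / σ = |55.7 − 58.0| / 8.1 = 0.2840
Set Φ(δ − 2.576) = 0.8; then δ − 2.576 = Φ⁻¹(0.8) = 0.842, giving δ = 3.417.
(The Φ(−δ − z_{α/2}) term is vanishingly small for δ > 0 and is dropped in the standard sample-size formula.)
δ = d·√(n/2) ⇒ n = 2(δ/d)² = 2 × (3.417 / 0.2840)² = 289.70.
Rounding up, n = 290 per group.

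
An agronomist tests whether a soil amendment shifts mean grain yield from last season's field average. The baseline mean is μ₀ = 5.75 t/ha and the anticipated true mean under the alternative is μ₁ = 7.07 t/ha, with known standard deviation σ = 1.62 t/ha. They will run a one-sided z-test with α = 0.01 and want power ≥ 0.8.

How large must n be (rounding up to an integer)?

Standardized effect: d = |μ₁ − μ₀| / σ = |7.07 − 5.75| / 1.62 = 0.8148
For power 0.8 need Φ(δ − z_{0.01}) = 0.8, so δ = z_{0.01} + z_{0.20} = 2.326 + 0.842 = 3.168.
δ = d·√n ⇒ n = (δ/d)² = (3.168 / 0.8148)² = 15.12.
Round up to the next whole unit.

n = 16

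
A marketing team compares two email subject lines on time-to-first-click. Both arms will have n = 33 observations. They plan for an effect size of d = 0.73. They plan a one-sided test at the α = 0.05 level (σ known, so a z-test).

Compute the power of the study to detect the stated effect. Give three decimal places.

Power ≈ 0.907

Noncentrality parameter: λ = d·√(n/2) = 0.73 × √(33/2) = 2.9653
One-sided α = 0.05 → critical value z_{0.05} = 1.645.
Power = Φ(λ − 1.645) = Φ(1.320) = 0.9067.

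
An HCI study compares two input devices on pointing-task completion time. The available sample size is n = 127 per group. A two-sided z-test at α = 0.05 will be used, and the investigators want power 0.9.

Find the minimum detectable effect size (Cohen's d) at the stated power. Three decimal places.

d ≈ 0.407

Required noncentrality: δ = z_{0.025} + z_{0.10} = 1.960 + 1.282 = 3.242.
(The second rejection-region term Φ(−δ − z_{α/2}) is negligible and dropped.)
δ = d·√(n/2) ⇒ d = δ/√(n/2) = 3.242/√(127/2) = 0.4068.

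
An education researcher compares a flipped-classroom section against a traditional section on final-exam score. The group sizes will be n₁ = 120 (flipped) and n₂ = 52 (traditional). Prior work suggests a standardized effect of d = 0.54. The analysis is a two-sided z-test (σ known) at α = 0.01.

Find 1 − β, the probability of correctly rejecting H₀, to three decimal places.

Noncentrality parameter: δ = d / √(1/n₁ + 1/n₂) = 0.54 / √(1/120 + 1/52) = 3.2525
Two-sided α = 0.01 → critical value z_{0.005} = 2.576.
Power = Φ(δ − 2.576) + Φ(−δ − 2.576) = Φ(0.677) + Φ(-5.828) = 0.7507 + 0.0000 = 0.7507.

Power ≈ 0.751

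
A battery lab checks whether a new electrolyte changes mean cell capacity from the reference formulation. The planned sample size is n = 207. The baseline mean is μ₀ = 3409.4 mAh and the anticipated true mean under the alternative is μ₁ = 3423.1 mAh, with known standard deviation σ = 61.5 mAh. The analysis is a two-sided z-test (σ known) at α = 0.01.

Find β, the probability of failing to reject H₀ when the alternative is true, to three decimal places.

Standardized effect: d = |μ₁ − μ₀| / σ = |3423.1 − 3409.4| / 61.5 = 0.2228
Noncentrality parameter: δ = d·√n = 0.2228 × √207 = 3.2050
Two-sided α = 0.01 → critical value z_{0.005} = 2.576.
Power = Φ(δ − 2.576) + Φ(−δ − 2.576) = Φ(0.629) + Φ(-5.781) = 0.7354 + 0.0000 = 0.7354.
Type II error: β = 1 − power = 1 − 0.7354 = 0.2646.

β ≈ 0.265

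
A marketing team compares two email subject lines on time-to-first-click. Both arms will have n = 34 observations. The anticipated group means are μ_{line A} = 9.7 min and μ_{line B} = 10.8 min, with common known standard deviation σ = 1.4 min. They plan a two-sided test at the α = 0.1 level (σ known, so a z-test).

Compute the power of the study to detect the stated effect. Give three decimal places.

Power ≈ 0.945

Standardized effect: d = |μ_{line A} − μ_{line B}| / σ = |9.7 − 10.8| / 1.4 = 0.7857
Noncentrality parameter: δ = d·√(n/2) = 0.7857 × √(34/2) = 3.2396
Two-sided α = 0.1 → critical value z_{0.05} = 1.645.
Power = Φ(δ − 1.645) + Φ(−δ − 1.645) = Φ(1.595) + Φ(-4.884) = 0.9446 + 0.0000 = 0.9446.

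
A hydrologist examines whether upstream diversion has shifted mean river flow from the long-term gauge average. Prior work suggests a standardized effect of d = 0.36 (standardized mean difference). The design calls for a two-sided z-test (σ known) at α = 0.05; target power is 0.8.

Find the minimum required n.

Set Φ(δ − 1.960) = 0.8; then δ − 1.960 = Φ⁻¹(0.8) = 0.842, giving δ = 2.802.
(For δ > 0 the lower-tail rejection region contributes negligibly to power, so the one-term inversion is standard.)
δ = d·√n ⇒ n = (δ/d)² = (2.802 / 0.36)² = 60.56.
Rounding up, n = 61.

n = 61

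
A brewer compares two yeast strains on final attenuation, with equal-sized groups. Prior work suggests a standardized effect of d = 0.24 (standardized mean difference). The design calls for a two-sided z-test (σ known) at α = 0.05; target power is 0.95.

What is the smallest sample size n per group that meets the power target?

For power 0.95 need Φ(δ − z_{0.025}) = 0.95, so δ = z_{0.025} + z_{0.05} = 1.960 + 1.645 = 3.605.
(For δ > 0 the lower-tail rejection region contributes negligibly to power, so the one-term inversion is standard.)
δ = d·√(n/2) ⇒ n = 2(δ/d)² = 2 × (3.605 / 0.24)² = 451.21.
Rounding up, n = 452 per group.

n = 452 per group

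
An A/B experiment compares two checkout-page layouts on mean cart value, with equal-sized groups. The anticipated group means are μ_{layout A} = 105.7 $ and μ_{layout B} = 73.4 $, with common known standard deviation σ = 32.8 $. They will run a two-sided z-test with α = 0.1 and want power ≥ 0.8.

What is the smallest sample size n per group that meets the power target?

Standardized effect: d = |μ_{layout A} − μ_{layout B}| / σ = |105.7 − 73.4| / 32.8 = 0.9848
For power 0.8 need Φ(δ − z_{0.05}) = 0.8, so δ = z_{0.05} + z_{0.20} = 1.645 + 0.842 = 2.486.
(For δ > 0 the lower-tail rejection region contributes negligibly to power, so the one-term inversion is standard.)
δ = d·√(n/2) ⇒ n = 2(δ/d)² = 2 × (2.486 / 0.9848)² = 12.75.
Round up to the next whole unit.

n = 13 per group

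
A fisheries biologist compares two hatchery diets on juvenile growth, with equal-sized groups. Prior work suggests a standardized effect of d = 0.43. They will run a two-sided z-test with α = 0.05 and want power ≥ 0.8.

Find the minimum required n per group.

n = 85 per group

Set Φ(δ − 1.960) = 0.8; then δ − 1.960 = Φ⁻¹(0.8) = 0.842, giving δ = 2.802.
(The Φ(−δ − z_{α/2}) term is vanishingly small for δ > 0 and is dropped in the standard sample-size formula.)
δ = d·√(n/2) ⇒ n = 2(δ/d)² = 2 × (2.802 / 0.43)² = 84.90.
Round up to the next whole unit.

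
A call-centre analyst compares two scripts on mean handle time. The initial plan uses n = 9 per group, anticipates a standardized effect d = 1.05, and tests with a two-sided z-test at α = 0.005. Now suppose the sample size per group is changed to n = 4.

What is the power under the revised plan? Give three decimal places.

With n = 4 per group: δ = d·√(n/2) = 1.05 × √(4/2) = 1.4849. Critical value z_{0.0025} = 2.807.
Revised power = Φ(δ − 2.807) + Φ(−δ − 2.807) = Φ(-1.322) + Φ(-4.292) = 0.0931 + 0.0000 = 0.0931.

Power ≈ 0.093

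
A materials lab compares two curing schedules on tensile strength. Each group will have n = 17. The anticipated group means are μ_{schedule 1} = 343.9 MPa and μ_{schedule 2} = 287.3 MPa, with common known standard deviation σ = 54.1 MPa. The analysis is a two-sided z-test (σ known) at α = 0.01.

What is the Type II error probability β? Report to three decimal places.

β ≈ 0.318

Standardized effect: d = |μ_{schedule 1} − μ_{schedule 2}| / σ = |343.9 − 287.3| / 54.1 = 1.0462
Noncentrality parameter: δ = d·√(n/2) = 1.0462 × √(17/2) = 3.0502
Critical value for a two-sided test at α = 0.01: z_{α/2} = 2.576.
Power = Φ(δ − 2.576) + Φ(−δ − 2.576) = Φ(0.474) + Φ(-5.626) = 0.6824 + 0.0000 = 0.6824.
Type II error: β = 1 − power = 1 − 0.6824 = 0.3176.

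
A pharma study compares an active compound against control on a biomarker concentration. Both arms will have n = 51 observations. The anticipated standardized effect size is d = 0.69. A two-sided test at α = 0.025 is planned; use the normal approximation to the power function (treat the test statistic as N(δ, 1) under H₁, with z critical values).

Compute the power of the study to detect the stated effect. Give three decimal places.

Noncentrality parameter: δ = d·√(n/2) = 0.69 × √(51/2) = 3.4843
Two-sided α = 0.025 → critical value z_{0.0125} = 2.241.
Power = Φ(δ − 2.241) + Φ(−δ − 2.241) = Φ(1.243) + Φ(-5.726) = 0.8931 + 0.0000 = 0.8931.

Power ≈ 0.893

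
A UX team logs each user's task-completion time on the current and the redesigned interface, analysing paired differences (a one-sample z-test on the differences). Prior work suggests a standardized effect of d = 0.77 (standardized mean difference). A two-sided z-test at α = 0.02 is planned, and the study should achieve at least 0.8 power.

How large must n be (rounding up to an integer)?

n = 17

Set Φ(δ − 2.326) = 0.8; then δ − 2.326 = Φ⁻¹(0.8) = 0.842, giving δ = 3.168.
(For δ > 0 the lower-tail rejection region contributes negligibly to power, so the one-term inversion is standard.)
δ = d·√n ⇒ n = (δ/d)² = (3.168 / 0.77)² = 16.93.
Round up to the next whole unit.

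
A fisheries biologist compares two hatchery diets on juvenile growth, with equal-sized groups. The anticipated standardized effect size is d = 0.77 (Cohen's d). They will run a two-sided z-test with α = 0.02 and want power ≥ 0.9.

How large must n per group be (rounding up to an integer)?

For power 0.9 need Φ(δ − z_{0.01}) = 0.9, so δ = z_{0.01} + z_{0.10} = 2.326 + 1.282 = 3.608.
(The Φ(−δ − z_{α/2}) term is vanishingly small for δ > 0 and is dropped in the standard sample-size formula.)
δ = d·√(n/2) ⇒ n = 2(δ/d)² = 2 × (3.608 / 0.77)² = 43.91.
Rounding up, n = 44 per group.

n = 44 per group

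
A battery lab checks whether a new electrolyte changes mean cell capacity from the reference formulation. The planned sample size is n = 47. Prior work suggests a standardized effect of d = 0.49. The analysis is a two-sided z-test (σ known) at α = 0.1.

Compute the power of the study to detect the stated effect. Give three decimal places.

Power ≈ 0.957

Noncentrality parameter: δ = d·√n = 0.49 × √47 = 3.3593
Two-sided α = 0.1 → critical value z_{0.05} = 1.645.
Power = Φ(δ − 1.645) + Φ(−δ − 1.645) = Φ(1.714) + Φ(-5.004) = 0.9568 + 0.0000 = 0.9568.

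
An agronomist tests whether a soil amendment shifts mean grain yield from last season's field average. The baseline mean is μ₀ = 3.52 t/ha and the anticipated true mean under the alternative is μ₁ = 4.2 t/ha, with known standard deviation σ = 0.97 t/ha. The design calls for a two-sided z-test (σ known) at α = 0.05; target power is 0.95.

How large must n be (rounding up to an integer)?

Standardized effect: d = |μ₁ − μ₀| / σ = |4.2 − 3.52| / 0.97 = 0.7010
For power 0.95 need Φ(δ − z_{0.025}) = 0.95, so δ = z_{0.025} + z_{0.05} = 1.960 + 1.645 = 3.605.
(Ignoring the negligible lower-tail rejection probability gives the usual closed-form inversion.)
δ = d·√n ⇒ n = (δ/d)² = (3.605 / 0.7010)² = 26.44.
Round up to the next whole unit.

n = 27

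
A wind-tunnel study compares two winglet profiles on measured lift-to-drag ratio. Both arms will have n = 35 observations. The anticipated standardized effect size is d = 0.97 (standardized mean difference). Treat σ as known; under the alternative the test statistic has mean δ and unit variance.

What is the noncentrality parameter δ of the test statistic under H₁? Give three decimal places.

δ ≈ 4.058

δ = d·√(n/2) = 0.97 × √(35/2) = 4.0578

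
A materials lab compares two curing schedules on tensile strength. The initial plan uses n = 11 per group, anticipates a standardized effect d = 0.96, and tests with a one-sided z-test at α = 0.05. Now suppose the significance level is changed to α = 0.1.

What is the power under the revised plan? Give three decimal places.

Power ≈ 0.834

δ = d·√(n/2) = 0.96 × √(11/2) = 2.2514 (unchanged). New critical value: z_{0.1} = 1.282.
Revised power = P(Z > 1.282 − δ) = Φ(0.970) = 0.8339.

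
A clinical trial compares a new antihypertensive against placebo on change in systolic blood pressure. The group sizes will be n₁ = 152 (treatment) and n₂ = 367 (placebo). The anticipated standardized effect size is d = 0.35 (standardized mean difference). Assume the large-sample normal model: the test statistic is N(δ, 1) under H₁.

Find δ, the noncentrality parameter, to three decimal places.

δ ≈ 3.629

δ = d / √(1/n₁ + 1/n₂) = 0.35 / √(1/152 + 1/367) = 3.6286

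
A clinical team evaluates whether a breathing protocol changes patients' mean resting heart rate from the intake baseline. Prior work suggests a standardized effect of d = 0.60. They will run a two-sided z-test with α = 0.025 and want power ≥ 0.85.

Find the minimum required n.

For power 0.85 need Φ(δ − z_{0.0125}) = 0.85, so δ = z_{0.0125} + z_{0.15} = 2.241 + 1.036 = 3.278.
(Ignoring the negligible lower-tail rejection probability gives the usual closed-form inversion.)
δ = d·√n ⇒ n = (δ/d)² = (3.278 / 0.60)² = 29.85.
Round up to the next whole unit.

n = 30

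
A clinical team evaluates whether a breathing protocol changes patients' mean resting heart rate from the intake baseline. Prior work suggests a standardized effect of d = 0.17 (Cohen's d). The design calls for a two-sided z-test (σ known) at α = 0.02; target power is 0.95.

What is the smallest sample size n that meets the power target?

n = 546

For power 0.95 need Φ(δ − z_{0.01}) = 0.95, so δ = z_{0.01} + z_{0.05} = 2.326 + 1.645 = 3.971.
(For δ > 0 the lower-tail rejection region contributes negligibly to power, so the one-term inversion is standard.)
δ = d·√n ⇒ n = (δ/d)² = (3.971 / 0.17)² = 545.69.
Rounding up, n = 546.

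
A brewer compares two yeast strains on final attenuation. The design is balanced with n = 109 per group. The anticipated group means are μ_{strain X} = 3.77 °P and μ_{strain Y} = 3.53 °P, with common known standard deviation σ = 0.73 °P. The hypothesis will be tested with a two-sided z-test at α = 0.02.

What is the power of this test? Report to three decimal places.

Standardized effect: d = |μ_{strain X} − μ_{strain Y}| / σ = |3.77 − 3.53| / 0.73 = 0.3288
Noncentrality parameter: λ = d·√(n/2) = 0.3288 × √(109/2) = 2.4271
Two-sided α = 0.02 → critical value z_{0.01} = 2.326.
Power = Φ(λ − 2.326) + Φ(−λ − 2.326) = Φ(0.101) + Φ(-4.753) = 0.5401 + 0.0000 = 0.5401.

Power ≈ 0.540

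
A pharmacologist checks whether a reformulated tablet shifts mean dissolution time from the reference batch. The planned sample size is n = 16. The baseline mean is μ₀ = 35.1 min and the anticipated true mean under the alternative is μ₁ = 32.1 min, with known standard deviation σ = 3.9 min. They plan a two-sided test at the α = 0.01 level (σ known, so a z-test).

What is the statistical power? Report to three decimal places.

Power ≈ 0.692

Standardized effect: d = |μ₁ − μ₀| / σ = |32.1 − 35.1| / 3.9 = 0.7692
Noncentrality parameter: δ = d·√n = 0.7692 × √16 = 3.0769
Critical value for a two-sided test at α = 0.01: z_{α/2} = 2.576.
Power = Φ(δ − 2.576) + Φ(−δ − 2.576) = Φ(0.501) + Φ(-5.653) = 0.6918 + 0.0000 = 0.6918.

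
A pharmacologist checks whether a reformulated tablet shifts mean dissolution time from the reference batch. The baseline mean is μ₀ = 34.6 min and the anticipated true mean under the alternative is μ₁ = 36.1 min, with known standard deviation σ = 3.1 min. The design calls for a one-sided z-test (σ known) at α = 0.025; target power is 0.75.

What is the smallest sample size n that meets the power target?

Standardized effect: d = |μ₁ − μ₀| / σ = |36.1 − 34.6| / 3.1 = 0.4839
For power 0.75 need Φ(δ − z_{0.025}) = 0.75, so δ = z_{0.025} + z_{0.25} = 1.960 + 0.674 = 2.634.
δ = d·√n ⇒ n = (δ/d)² = (2.634 / 0.4839)² = 29.64.
Round up to the next whole unit.

n = 30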